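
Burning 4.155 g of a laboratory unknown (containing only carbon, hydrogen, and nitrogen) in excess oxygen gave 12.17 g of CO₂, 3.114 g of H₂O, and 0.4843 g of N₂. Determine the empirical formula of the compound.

mol C = 12.17 g CO₂ ÷ 44.009 g/mol = 0.27653 mol
mol H = 2 × 3.114 g H₂O ÷ 18.015 g/mol = 0.34571 mol
mol N = 2 × 0.4843 g N₂ ÷ 28.014 g/mol = 0.034576 mol
Divide by the smallest (0.034576 mol): C 7.998, H 9.999, N 1.000

C8H10N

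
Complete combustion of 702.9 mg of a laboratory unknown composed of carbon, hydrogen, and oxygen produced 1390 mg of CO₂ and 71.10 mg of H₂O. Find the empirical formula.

C8H2O5

mol C = 1.390 g CO₂ ÷ 44.009 g/mol = 0.031584 mol
mol H = 2 × 0.07110 g H₂O ÷ 18.015 g/mol = 0.0078934 mol
mass O = 0.7029 − (0.37936 + 0.0079566) = 0.31558 g → mol O = 0.31558 ÷ 15.999 = 0.019725 mol
Divide by the smallest (0.0078934 mol): C 4.001, H 1.000, O 2.499
Multiplying each by 2 gives whole numbers: C 8.00, H 2.00, O 5.00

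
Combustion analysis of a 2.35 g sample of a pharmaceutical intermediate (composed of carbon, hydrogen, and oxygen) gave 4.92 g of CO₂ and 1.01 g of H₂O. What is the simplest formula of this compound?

mol C = 4.92 g CO₂ ÷ 44.009 g/mol = 0.1118 mol
mol H = 2 × 1.01 g H₂O ÷ 18.015 g/mol = 0.1121 mol
mass O = 2.35 − (1.343 + 0.1130) = 0.8942 g → mol O = 0.8942 ÷ 15.999 = 0.05589 mol
Divide by the smallest (0.05589 mol): C 2.000, H 2.006, O 1.000

C2H2O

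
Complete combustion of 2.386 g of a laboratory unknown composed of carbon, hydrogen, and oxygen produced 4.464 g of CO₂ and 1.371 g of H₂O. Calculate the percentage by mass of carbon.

51.06%

mol C = 4.464 g CO₂ ÷ 44.009 g/mol = 0.10143 mol
mol H = 2 × 1.371 g H₂O ÷ 18.015 g/mol = 0.15221 mol
mass O = 2.386 − (1.2183 + 0.15342) = 1.0143 g → mol O = 1.0143 ÷ 15.999 = 0.063395 mol
mass % C = 1.2183 g ÷ 2.386 g × 100%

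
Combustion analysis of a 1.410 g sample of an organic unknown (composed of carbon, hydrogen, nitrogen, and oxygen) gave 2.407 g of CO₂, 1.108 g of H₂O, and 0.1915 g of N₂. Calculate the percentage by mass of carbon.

46.59%

mol C = 2.407 g CO₂ ÷ 44.009 g/mol = 0.054693 mol
mol H = 2 × 1.108 g H₂O ÷ 18.015 g/mol = 0.12301 mol
mol N = 2 × 0.1915 g N₂ ÷ 28.014 g/mol = 0.013672 mol
mass O = 1.410 − (0.65692 + 0.12399 + 0.19150) = 0.43759 g → mol O = 0.43759 ÷ 15.999 = 0.027351 mol
mass % C = 0.65692 g ÷ 1.410 g × 100%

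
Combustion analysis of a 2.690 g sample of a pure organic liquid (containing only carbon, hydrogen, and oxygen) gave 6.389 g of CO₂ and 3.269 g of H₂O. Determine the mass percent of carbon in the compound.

mol C = 6.389 g CO₂ ÷ 44.009 g/mol = 0.14517 mol
mol H = 2 × 3.269 g H₂O ÷ 18.015 g/mol = 0.36292 mol
mass O = 2.690 − (1.7437 + 0.36582) = 0.58048 g → mol O = 0.58048 ÷ 15.999 = 0.036282 mol
mass % C = 1.7437 g ÷ 2.690 g × 100%

64.82%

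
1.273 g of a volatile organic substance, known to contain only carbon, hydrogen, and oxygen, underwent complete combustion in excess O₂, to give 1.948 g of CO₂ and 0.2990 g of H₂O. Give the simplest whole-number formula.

mol C = 1.948 g CO₂ ÷ 44.009 g/mol = 0.044264 mol
mol H = 2 × 0.2990 g H₂O ÷ 18.015 g/mol = 0.033195 mol
mass O = 1.273 − (0.53165 + 0.033460) = 0.70789 g → mol O = 0.70789 ÷ 15.999 = 0.044246 mol
Divide by the smallest (0.033195 mol): C 1.333, H 1.000, O 1.333
Multiplying each by 3 gives whole numbers: C 4.00, H 3.00, O 4.00

C4H3O4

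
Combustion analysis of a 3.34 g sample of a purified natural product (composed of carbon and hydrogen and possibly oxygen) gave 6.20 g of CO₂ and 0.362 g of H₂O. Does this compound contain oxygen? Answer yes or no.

mol C = 6.20 g CO₂ ÷ 44.009 g/mol = 0.1409 mol
mol H = 2 × 0.362 g H₂O ÷ 18.015 g/mol = 0.04019 mol
C and H account for only 1.733 g of the 3.34 g sample; the remaining 1.607 g must be oxygen.

yes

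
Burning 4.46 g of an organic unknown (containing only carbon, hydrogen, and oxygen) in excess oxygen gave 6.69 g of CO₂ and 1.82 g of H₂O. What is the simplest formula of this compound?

mol C = 6.69 g CO₂ ÷ 44.009 g/mol = 0.1520 mol
mol H = 2 × 1.82 g H₂O ÷ 18.015 g/mol = 0.2021 mol
mass O = 4.46 − (1.826 + 0.2037) = 2.430 g → mol O = 2.430 ÷ 15.999 = 0.1519 mol
Divide by the smallest (0.1519 mol): C 1.001, H 1.330, O 1.000
Multiplying each by 3 gives whole numbers: C 3.00, H 3.99, O 3.00

C3H4O3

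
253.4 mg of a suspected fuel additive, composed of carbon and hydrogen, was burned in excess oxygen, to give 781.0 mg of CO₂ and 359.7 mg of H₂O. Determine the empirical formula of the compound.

mol C = 0.7810 g CO₂ ÷ 44.009 g/mol = 0.017746 mol
mol H = 2 × 0.3597 g H₂O ÷ 18.015 g/mol = 0.039933 mol
Divide by the smallest (0.017746 mol): C 1.000, H 2.250
Multiplying each by 4 gives whole numbers: C 4.00, H 9.00

C4H9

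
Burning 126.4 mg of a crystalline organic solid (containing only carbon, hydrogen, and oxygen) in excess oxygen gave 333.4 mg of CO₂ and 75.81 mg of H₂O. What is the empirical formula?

C9H10O2

mol C = 0.3334 g CO₂ ÷ 44.009 g/mol = 0.0075757 mol
mol H = 2 × 0.07581 g H₂O ÷ 18.015 g/mol = 0.0084163 mol
mass O = 0.1264 − (0.090992 + 0.0084837) = 0.026924 g → mol O = 0.026924 ÷ 15.999 = 0.0016829 mol
Divide by the smallest (0.0016829 mol): C 4.502, H 5.001, O 1.000
Multiplying each by 2 gives whole numbers: C 9.00, H 10.00, O 2.00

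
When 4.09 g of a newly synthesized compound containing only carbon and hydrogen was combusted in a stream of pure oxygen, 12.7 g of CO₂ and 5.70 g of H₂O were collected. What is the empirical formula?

mol C = 12.7 g CO₂ ÷ 44.009 g/mol = 0.2886 mol
mol H = 2 × 5.70 g H₂O ÷ 18.015 g/mol = 0.6328 mol
Divide by the smallest (0.2886 mol): C 1.000, H 2.193
Multiplying each by 5 gives whole numbers: C 5.00, H 10.96

C5H11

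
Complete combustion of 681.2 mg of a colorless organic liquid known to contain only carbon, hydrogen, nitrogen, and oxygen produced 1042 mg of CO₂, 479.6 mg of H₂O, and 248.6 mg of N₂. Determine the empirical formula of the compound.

C4H9N3O

mol C = 1.042 g CO₂ ÷ 44.009 g/mol = 0.023677 mol
mol H = 2 × 0.4796 g H₂O ÷ 18.015 g/mol = 0.053245 mol
mol N = 2 × 0.2486 g N₂ ÷ 28.014 g/mol = 0.017748 mol
mass O = 0.6812 − (0.28438 + 0.053670 + 0.24860) = 0.094545 g → mol O = 0.094545 ÷ 15.999 = 0.0059095 mol
Divide by the smallest (0.0059095 mol): C 4.007, H 9.010, N 3.003, O 1.000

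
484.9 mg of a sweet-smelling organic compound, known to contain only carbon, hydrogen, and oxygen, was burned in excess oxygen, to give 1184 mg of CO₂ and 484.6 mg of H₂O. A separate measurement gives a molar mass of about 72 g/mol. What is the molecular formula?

mol C = 1.184 g CO₂ ÷ 44.009 g/mol = 0.026904 mol
mol H = 2 × 0.4846 g H₂O ÷ 18.015 g/mol = 0.053800 mol
mass O = 0.4849 − (0.32314 + 0.054230) = 0.10753 g → mol O = 0.10753 ÷ 15.999 = 0.0067211 mol
Divide by the smallest (0.0067211 mol): C 4.003, H 8.005, O 1.000
Empirical formula: C4H8O
Empirical-formula mass = 72.11 g/mol; 72 ÷ 72.11 ≈ 1, so the molecular formula is C4H8O.

C4H8O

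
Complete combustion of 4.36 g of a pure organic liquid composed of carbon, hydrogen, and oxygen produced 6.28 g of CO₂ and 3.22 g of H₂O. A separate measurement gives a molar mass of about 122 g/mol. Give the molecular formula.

C4H10O4

mol C = 6.28 g CO₂ ÷ 44.009 g/mol = 0.1427 mol
mol H = 2 × 3.22 g H₂O ÷ 18.015 g/mol = 0.3575 mol
mass O = 4.36 − (1.714 + 0.3603) = 2.286 g → mol O = 2.286 ÷ 15.999 = 0.1429 mol
Divide by the smallest (0.1427 mol): C 1.000, H 2.505, O 1.001
Multiplying each by 2 gives whole numbers: C 2.00, H 5.01, O 2.00
Empirical formula: C2H5O2
Empirical-formula mass = 61.06 g/mol; 122 ÷ 61.06 ≈ 2, so the molecular formula is C4H10O4.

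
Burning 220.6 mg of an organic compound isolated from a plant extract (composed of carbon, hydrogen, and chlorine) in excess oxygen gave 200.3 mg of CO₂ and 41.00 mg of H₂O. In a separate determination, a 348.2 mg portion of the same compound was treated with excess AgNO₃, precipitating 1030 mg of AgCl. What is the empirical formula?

CHCl

mol C = 0.2003 g CO₂ ÷ 44.009 g/mol = 0.0045513 mol
mol H = 2 × 0.04100 g H₂O ÷ 18.015 g/mol = 0.0045518 mol
From the AgCl data: mol Cl per gram of compound = (1.030 ÷ 143.318) ÷ 0.3482 = 0.020640 mol/g, so in the 0.2206 g combustion sample mol Cl = 0.0045532 mol
Divide by the smallest (0.0045513 mol): C 1.000, H 1.000, Cl 1.000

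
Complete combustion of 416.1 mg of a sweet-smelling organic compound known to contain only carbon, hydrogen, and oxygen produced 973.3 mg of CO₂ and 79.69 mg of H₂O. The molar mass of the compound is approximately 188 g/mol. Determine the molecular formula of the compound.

mol C = 0.9733 g CO₂ ÷ 44.009 g/mol = 0.022116 mol
mol H = 2 × 0.07969 g H₂O ÷ 18.015 g/mol = 0.0088471 mol
mass O = 0.4161 − (0.26563 + 0.0089178) = 0.14155 g → mol O = 0.14155 ÷ 15.999 = 0.0088473 mol
Divide by the smallest (0.0088471 mol): C 2.500, H 1.000, O 1.000
Multiplying each by 2 gives whole numbers: C 5.00, H 2.00, O 2.00
Empirical formula: C5H2O2
Empirical-formula mass = 94.07 g/mol; 188 ÷ 94.07 ≈ 2, so the molecular formula is C10H4O4.

C10H4O4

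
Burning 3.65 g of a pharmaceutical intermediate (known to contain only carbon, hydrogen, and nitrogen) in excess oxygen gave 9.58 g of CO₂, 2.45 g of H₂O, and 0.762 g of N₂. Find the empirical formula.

C4H5N

mol C = 9.58 g CO₂ ÷ 44.009 g/mol = 0.2177 mol
mol H = 2 × 2.45 g H₂O ÷ 18.015 g/mol = 0.2720 mol
mol N = 2 × 0.762 g N₂ ÷ 28.014 g/mol = 0.05440 mol
Divide by the smallest (0.05440 mol): C 4.001, H 5.000, N 1.000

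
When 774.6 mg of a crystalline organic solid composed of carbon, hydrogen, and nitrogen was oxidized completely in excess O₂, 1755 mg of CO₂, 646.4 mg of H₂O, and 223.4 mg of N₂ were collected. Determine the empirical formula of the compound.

mol C = 1.755 g CO₂ ÷ 44.009 g/mol = 0.039878 mol
mol H = 2 × 0.6464 g H₂O ÷ 18.015 g/mol = 0.071762 mol
mol N = 2 × 0.2234 g N₂ ÷ 28.014 g/mol = 0.015949 mol
Divide by the smallest (0.015949 mol): C 2.500, H 4.499, N 1.000
Multiplying each by 2 gives whole numbers: C 5.00, H 9.00, N 2.00

C5H9N2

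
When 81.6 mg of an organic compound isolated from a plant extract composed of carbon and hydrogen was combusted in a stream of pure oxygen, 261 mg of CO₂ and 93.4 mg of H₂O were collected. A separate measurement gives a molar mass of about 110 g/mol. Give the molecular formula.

C8H14

mol C = 0.261 g CO₂ ÷ 44.009 g/mol = 0.005931 mol
mol H = 2 × 0.0934 g H₂O ÷ 18.015 g/mol = 0.01037 mol
Divide by the smallest (0.005931 mol): C 1.000, H 1.748
Multiplying each by 4 gives whole numbers: C 4.00, H 6.99
Empirical formula: C4H7
Empirical-formula mass = 55.10 g/mol; 110 ÷ 55.10 ≈ 2, so the molecular formula is C8H14.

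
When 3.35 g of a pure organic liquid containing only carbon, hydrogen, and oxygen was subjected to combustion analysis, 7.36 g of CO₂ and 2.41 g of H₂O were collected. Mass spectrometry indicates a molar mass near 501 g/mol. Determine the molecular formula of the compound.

C25H40O10

mol C = 7.36 g CO₂ ÷ 44.009 g/mol = 0.1672 mol
mol H = 2 × 2.41 g H₂O ÷ 18.015 g/mol = 0.2676 mol
mass O = 3.35 − (2.009 + 0.2697) = 1.072 g → mol O = 1.072 ÷ 15.999 = 0.06698 mol
Divide by the smallest (0.06698 mol): C 2.497, H 3.995, O 1.000
Multiplying each by 2 gives whole numbers: C 4.99, H 7.99, O 2.00
Empirical formula: C5H8O2
Empirical-formula mass = 100.12 g/mol; 501 ÷ 100.12 ≈ 5, so the molecular formula is C25H40O10.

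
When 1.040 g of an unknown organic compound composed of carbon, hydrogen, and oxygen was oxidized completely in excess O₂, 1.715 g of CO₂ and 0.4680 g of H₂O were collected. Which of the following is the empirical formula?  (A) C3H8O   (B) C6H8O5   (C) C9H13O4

(B) C6H8O5

mol C = 1.715 g CO₂ ÷ 44.009 g/mol = 0.038969 mol
mol H = 2 × 0.4680 g H₂O ÷ 18.015 g/mol = 0.051957 mol
mass O = 1.040 − (0.46806 + 0.052372) = 0.51957 g → mol O = 0.51957 ÷ 15.999 = 0.032475 mol
Divide by the smallest (0.032475 mol): C 1.200, H 1.600, O 1.000
Multiplying each by 5 gives whole numbers: C 6.00, H 8.00, O 5.00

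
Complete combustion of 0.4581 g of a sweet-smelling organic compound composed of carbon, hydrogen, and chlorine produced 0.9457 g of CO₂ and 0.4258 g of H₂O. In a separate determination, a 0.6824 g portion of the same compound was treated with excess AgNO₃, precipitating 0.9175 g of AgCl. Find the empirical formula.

C5H11Cl

mol C = 0.9457 g CO₂ ÷ 44.009 g/mol = 0.021489 mol
mol H = 2 × 0.4258 g H₂O ÷ 18.015 g/mol = 0.047272 mol
From the AgCl data: mol Cl per gram of compound = (0.9175 ÷ 143.318) ÷ 0.6824 = 0.0093814 mol/g, so in the 0.4581 g combustion sample mol Cl = 0.0042976 mol
Divide by the smallest (0.0042976 mol): C 5.000, H 11.000, Cl 1.000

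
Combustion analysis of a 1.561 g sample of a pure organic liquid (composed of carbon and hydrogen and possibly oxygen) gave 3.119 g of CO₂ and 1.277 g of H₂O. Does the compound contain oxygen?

yes

mol C = 3.119 g CO₂ ÷ 44.009 g/mol = 0.070872 mol
mol H = 2 × 1.277 g H₂O ÷ 18.015 g/mol = 0.14177 mol
C and H account for only 0.99415 g of the 1.561 g sample; the remaining 0.56685 g must be oxygen.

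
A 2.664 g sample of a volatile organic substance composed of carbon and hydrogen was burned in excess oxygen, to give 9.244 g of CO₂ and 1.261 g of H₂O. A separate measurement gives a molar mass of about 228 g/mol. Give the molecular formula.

mol C = 9.244 g CO₂ ÷ 44.009 g/mol = 0.21005 mol
mol H = 2 × 1.261 g H₂O ÷ 18.015 g/mol = 0.13999 mol
Divide by the smallest (0.13999 mol): C 1.500, H 1.000
Multiplying each by 2 gives whole numbers: C 3.00, H 2.00
Empirical formula: C3H2
Empirical-formula mass = 38.05 g/mol; 228 ÷ 38.05 ≈ 6, so the molecular formula is C18H12.

C18H12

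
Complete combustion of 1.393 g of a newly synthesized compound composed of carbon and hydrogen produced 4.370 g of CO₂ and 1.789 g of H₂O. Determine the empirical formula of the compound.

CH2

mol C = 4.370 g CO₂ ÷ 44.009 g/mol = 0.099298 mol
mol H = 2 × 1.789 g H₂O ÷ 18.015 g/mol = 0.19861 mol
Divide by the smallest (0.099298 mol): C 1.000, H 2.000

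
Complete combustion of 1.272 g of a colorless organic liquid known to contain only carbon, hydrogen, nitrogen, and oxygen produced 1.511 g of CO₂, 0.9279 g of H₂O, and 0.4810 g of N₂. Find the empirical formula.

mol C = 1.511 g CO₂ ÷ 44.009 g/mol = 0.034334 mol
mol H = 2 × 0.9279 g H₂O ÷ 18.015 g/mol = 0.10301 mol
mol N = 2 × 0.4810 g N₂ ÷ 28.014 g/mol = 0.034340 mol
mass O = 1.272 − (0.41238 + 0.10384 + 0.48100) = 0.27478 g → mol O = 0.27478 ÷ 15.999 = 0.017175 mol
Divide by the smallest (0.017175 mol): C 1.999, H 5.998, N 1.999, O 1.000

C2H6N2O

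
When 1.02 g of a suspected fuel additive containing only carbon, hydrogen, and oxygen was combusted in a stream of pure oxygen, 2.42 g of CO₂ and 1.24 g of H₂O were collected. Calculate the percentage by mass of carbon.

64.8%

mol C = 2.42 g CO₂ ÷ 44.009 g/mol = 0.05499 mol
mol H = 2 × 1.24 g H₂O ÷ 18.015 g/mol = 0.1377 mol
mass O = 1.02 − (0.6605 + 0.1388) = 0.2208 g → mol O = 0.2208 ÷ 15.999 = 0.01380 mol
mass % C = 0.6605 g ÷ 1.02 g × 100%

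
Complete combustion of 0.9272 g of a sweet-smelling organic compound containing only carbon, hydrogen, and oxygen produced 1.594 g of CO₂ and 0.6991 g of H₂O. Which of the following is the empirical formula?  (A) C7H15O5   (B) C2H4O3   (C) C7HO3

(A) C7H15O5

mol C = 1.594 g CO₂ ÷ 44.009 g/mol = 0.036220 mol
mol H = 2 × 0.6991 g H₂O ÷ 18.015 g/mol = 0.077613 mol
mass O = 0.9272 − (0.43504 + 0.078234) = 0.41393 g → mol O = 0.41393 ÷ 15.999 = 0.025872 mol
Divide by the smallest (0.025872 mol): C 1.400, H 3.000, O 1.000
Multiplying each by 5 gives whole numbers: C 7.00, H 15.00, O 5.00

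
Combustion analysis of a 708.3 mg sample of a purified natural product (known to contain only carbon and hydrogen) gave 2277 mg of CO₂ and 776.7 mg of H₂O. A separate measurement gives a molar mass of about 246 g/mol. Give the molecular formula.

C18H30

mol C = 2.277 g CO₂ ÷ 44.009 g/mol = 0.051739 mol
mol H = 2 × 0.7767 g H₂O ÷ 18.015 g/mol = 0.086228 mol
Divide by the smallest (0.051739 mol): C 1.000, H 1.667
Multiplying each by 3 gives whole numbers: C 3.00, H 5.00
Empirical formula: C3H5
Empirical-formula mass = 41.07 g/mol; 246 ÷ 41.07 ≈ 6, so the molecular formula is C18H30.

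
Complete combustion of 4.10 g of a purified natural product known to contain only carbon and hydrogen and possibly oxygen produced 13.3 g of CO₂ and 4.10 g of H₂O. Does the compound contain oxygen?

mol C = 13.3 g CO₂ ÷ 44.009 g/mol = 0.3022 mol
mol H = 2 × 4.10 g H₂O ÷ 18.015 g/mol = 0.4552 mol
C and H together account for 4.089 g — essentially the entire 4.10 g sample — so the compound contains no oxygen.

no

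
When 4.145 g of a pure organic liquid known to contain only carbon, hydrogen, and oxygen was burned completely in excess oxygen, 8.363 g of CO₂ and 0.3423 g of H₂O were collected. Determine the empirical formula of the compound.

C5HO3

mol C = 8.363 g CO₂ ÷ 44.009 g/mol = 0.19003 mol
mol H = 2 × 0.3423 g H₂O ÷ 18.015 g/mol = 0.038002 mol
mass O = 4.145 − (2.2824 + 0.038306) = 1.8243 g → mol O = 1.8243 ÷ 15.999 = 0.11402 mol
Divide by the smallest (0.038002 mol): C 5.001, H 1.000, O 3.000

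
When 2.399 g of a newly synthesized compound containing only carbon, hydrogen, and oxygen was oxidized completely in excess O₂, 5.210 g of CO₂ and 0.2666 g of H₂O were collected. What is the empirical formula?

mol C = 5.210 g CO₂ ÷ 44.009 g/mol = 0.11838 mol
mol H = 2 × 0.2666 g H₂O ÷ 18.015 g/mol = 0.029598 mol
mass O = 2.399 − (1.4219 + 0.029834) = 0.94724 g → mol O = 0.94724 ÷ 15.999 = 0.059207 mol
Divide by the smallest (0.029598 mol): C 4.000, H 1.000, O 2.000

C4HO2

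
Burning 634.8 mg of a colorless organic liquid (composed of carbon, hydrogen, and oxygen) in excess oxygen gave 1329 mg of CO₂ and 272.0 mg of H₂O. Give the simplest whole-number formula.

C2H2O

mol C = 1.329 g CO₂ ÷ 44.009 g/mol = 0.030198 mol
mol H = 2 × 0.2720 g H₂O ÷ 18.015 g/mol = 0.030197 mol
mass O = 0.6348 − (0.36271 + 0.030439) = 0.24165 g → mol O = 0.24165 ÷ 15.999 = 0.015104 mol
Divide by the smallest (0.015104 mol): C 1.999, H 1.999, O 1.000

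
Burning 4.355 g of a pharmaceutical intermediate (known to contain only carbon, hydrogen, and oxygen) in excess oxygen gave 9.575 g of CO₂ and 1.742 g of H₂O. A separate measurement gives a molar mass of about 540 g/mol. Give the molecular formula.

C27H24O12

mol C = 9.575 g CO₂ ÷ 44.009 g/mol = 0.21757 mol
mol H = 2 × 1.742 g H₂O ÷ 18.015 g/mol = 0.19339 mol
mass O = 4.355 − (2.6132 + 0.19494) = 1.5468 g → mol O = 1.5468 ÷ 15.999 = 0.096683 mol
Divide by the smallest (0.096683 mol): C 2.250, H 2.000, O 1.000
Multiplying each by 4 gives whole numbers: C 9.00, H 8.00, O 4.00
Empirical formula: C9H8O4
Empirical-formula mass = 180.16 g/mol; 540 ÷ 180.16 ≈ 3, so the molecular formula is C27H24O12.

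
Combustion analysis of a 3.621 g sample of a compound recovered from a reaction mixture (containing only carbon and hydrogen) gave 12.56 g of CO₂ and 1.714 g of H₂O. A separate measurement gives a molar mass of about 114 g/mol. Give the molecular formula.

C9H6

mol C = 12.56 g CO₂ ÷ 44.009 g/mol = 0.28540 mol
mol H = 2 × 1.714 g H₂O ÷ 18.015 g/mol = 0.19029 mol
Divide by the smallest (0.19029 mol): C 1.500, H 1.000
Multiplying each by 2 gives whole numbers: C 3.00, H 2.00
Empirical formula: C3H2
Empirical-formula mass = 38.05 g/mol; 114 ÷ 38.05 ≈ 3, so the molecular formula is C9H6.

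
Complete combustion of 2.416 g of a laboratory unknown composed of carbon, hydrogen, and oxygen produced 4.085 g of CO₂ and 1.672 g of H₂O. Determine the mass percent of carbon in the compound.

46.15%

mol C = 4.085 g CO₂ ÷ 44.009 g/mol = 0.092822 mol
mol H = 2 × 1.672 g H₂O ÷ 18.015 g/mol = 0.18562 mol
mass O = 2.416 − (1.1149 + 0.18711) = 1.1140 g → mol O = 1.1140 ÷ 15.999 = 0.069630 mol
mass % C = 1.1149 g ÷ 2.416 g × 100%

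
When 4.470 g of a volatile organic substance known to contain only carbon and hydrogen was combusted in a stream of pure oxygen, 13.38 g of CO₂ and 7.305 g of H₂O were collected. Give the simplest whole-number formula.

mol C = 13.38 g CO₂ ÷ 44.009 g/mol = 0.30403 mol
mol H = 2 × 7.305 g H₂O ÷ 18.015 g/mol = 0.81099 mol
Divide by the smallest (0.30403 mol): C 1.000, H 2.667
Multiplying each by 3 gives whole numbers: C 3.00, H 8.00

C3H8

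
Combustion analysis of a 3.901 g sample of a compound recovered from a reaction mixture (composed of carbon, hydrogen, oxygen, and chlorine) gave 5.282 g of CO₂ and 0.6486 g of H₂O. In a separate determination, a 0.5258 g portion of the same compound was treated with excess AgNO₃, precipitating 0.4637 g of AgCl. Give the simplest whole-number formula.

mol C = 5.282 g CO₂ ÷ 44.009 g/mol = 0.12002 mol
mol H = 2 × 0.6486 g H₂O ÷ 18.015 g/mol = 0.072007 mol
From the AgCl data: mol Cl per gram of compound = (0.4637 ÷ 143.318) ÷ 0.5258 = 0.0061534 mol/g, so in the 3.901 g combustion sample mol Cl = 0.024004 mol
mass O = 3.901 − (1.4416 + 0.072583 + 0.85096) = 1.5359 g → mol O = 1.5359 ÷ 15.999 = 0.095999 mol
Divide by the smallest (0.024004 mol): C 5.000, H 3.000, Cl 1.000, O 3.999

C5H3ClO4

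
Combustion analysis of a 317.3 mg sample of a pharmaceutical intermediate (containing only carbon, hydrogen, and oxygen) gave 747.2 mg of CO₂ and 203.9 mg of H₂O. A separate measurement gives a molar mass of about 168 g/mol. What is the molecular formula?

C9H12O3

mol C = 0.7472 g CO₂ ÷ 44.009 g/mol = 0.016978 mol
mol H = 2 × 0.2039 g H₂O ÷ 18.015 g/mol = 0.022637 mol
mass O = 0.3173 − (0.20393 + 0.022818) = 0.090555 g → mol O = 0.090555 ÷ 15.999 = 0.0056601 mol
Divide by the smallest (0.0056601 mol): C 3.000, H 3.999, O 1.000
Empirical formula: C3H4O
Empirical-formula mass = 56.06 g/mol; 168 ÷ 56.06 ≈ 3, so the molecular formula is C9H12O3.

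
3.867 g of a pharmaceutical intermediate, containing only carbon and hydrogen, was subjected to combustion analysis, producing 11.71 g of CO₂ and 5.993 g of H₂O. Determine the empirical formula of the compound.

C2H5

mol C = 11.71 g CO₂ ÷ 44.009 g/mol = 0.26608 mol
mol H = 2 × 5.993 g H₂O ÷ 18.015 g/mol = 0.66533 mol
Divide by the smallest (0.26608 mol): C 1.000, H 2.500
Multiplying each by 2 gives whole numbers: C 2.00, H 5.00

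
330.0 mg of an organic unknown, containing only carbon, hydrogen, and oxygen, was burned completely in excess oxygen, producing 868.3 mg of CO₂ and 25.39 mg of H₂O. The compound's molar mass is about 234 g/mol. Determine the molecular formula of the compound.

mol C = 0.8683 g CO₂ ÷ 44.009 g/mol = 0.019730 mol
mol H = 2 × 0.02539 g H₂O ÷ 18.015 g/mol = 0.0028188 mol
mass O = 0.3300 − (0.23698 + 0.0028413) = 0.090181 g → mol O = 0.090181 ÷ 15.999 = 0.0056367 mol
Divide by the smallest (0.0028188 mol): C 7.000, H 1.000, O 2.000
Empirical formula: C7HO2
Empirical-formula mass = 117.08 g/mol; 234 ÷ 117.08 ≈ 2, so the molecular formula is C14H2O4.

C14H2O4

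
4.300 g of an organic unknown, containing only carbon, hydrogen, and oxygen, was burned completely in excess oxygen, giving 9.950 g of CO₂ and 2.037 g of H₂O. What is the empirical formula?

C8H8O3

mol C = 9.950 g CO₂ ÷ 44.009 g/mol = 0.22609 mol
mol H = 2 × 2.037 g H₂O ÷ 18.015 g/mol = 0.22614 mol
mass O = 4.300 − (2.7156 + 0.22795) = 1.3565 g → mol O = 1.3565 ÷ 15.999 = 0.084785 mol
Divide by the smallest (0.084785 mol): C 2.667, H 2.667, O 1.000
Multiplying each by 3 gives whole numbers: C 8.00, H 8.00, O 3.00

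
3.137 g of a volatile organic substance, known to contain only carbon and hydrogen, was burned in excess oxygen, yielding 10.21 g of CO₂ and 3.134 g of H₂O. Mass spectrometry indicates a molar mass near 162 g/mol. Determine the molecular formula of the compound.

mol C = 10.21 g CO₂ ÷ 44.009 g/mol = 0.23200 mol
mol H = 2 × 3.134 g H₂O ÷ 18.015 g/mol = 0.34793 mol
Divide by the smallest (0.23200 mol): C 1.000, H 1.500
Multiplying each by 2 gives whole numbers: C 2.00, H 3.00
Empirical formula: C2H3
Empirical-formula mass = 27.05 g/mol; 162 ÷ 27.05 ≈ 6, so the molecular formula is C12H18.

C12H18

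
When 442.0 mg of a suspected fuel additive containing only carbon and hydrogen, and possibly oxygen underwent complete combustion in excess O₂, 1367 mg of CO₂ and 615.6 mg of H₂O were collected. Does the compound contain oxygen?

mol C = 1.367 g CO₂ ÷ 44.009 g/mol = 0.031062 mol
mol H = 2 × 0.6156 g H₂O ÷ 18.015 g/mol = 0.068343 mol
C and H together account for 0.44197 g — essentially the entire 0.4420 g sample — so the compound contains no oxygen.

no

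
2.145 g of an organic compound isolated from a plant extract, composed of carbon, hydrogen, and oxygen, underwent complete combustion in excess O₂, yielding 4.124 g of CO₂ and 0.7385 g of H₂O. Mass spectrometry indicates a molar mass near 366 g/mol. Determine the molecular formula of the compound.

mol C = 4.124 g CO₂ ÷ 44.009 g/mol = 0.093708 mol
mol H = 2 × 0.7385 g H₂O ÷ 18.015 g/mol = 0.081987 mol
mass O = 2.145 − (1.1255 + 0.082643) = 0.93683 g → mol O = 0.93683 ÷ 15.999 = 0.058555 mol
Divide by the smallest (0.058555 mol): C 1.600, H 1.400, O 1.000
Multiplying each by 5 gives whole numbers: C 8.00, H 7.00, O 5.00
Empirical formula: C8H7O5
Empirical-formula mass = 183.14 g/mol; 366 ÷ 183.14 ≈ 2, so the molecular formula is C16H14O10.

C16H14O10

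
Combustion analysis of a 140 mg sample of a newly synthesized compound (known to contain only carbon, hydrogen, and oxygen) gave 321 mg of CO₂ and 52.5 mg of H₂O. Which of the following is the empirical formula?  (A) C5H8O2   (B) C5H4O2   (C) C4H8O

(B) C5H4O2

mol C = 0.321 g CO₂ ÷ 44.009 g/mol = 0.007294 mol
mol H = 2 × 0.0525 g H₂O ÷ 18.015 g/mol = 0.005828 mol
mass O = 0.140 − (0.08761 + 0.005875) = 0.04652 g → mol O = 0.04652 ÷ 15.999 = 0.002908 mol
Divide by the smallest (0.002908 mol): C 2.509, H 2.005, O 1.000
Multiplying each by 2 gives whole numbers: C 5.02, H 4.01, O 2.00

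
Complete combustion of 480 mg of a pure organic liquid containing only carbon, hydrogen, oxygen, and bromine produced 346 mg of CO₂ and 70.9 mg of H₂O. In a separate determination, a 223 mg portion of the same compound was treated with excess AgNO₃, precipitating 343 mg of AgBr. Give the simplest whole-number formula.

mol C = 0.346 g CO₂ ÷ 44.009 g/mol = 0.007862 mol
mol H = 2 × 0.0709 g H₂O ÷ 18.015 g/mol = 0.007871 mol
From the AgBr data: mol Br per gram of compound = (0.343 ÷ 187.772) ÷ 0.223 = 0.008191 mol/g, so in the 0.480 g combustion sample mol Br = 0.003932 mol
mass O = 0.480 − (0.09443 + 0.007934 + 0.3142) = 0.06346 g → mol O = 0.06346 ÷ 15.999 = 0.003967 mol
Divide by the smallest (0.003932 mol): C 2.000, H 2.002, Br 1.000, O 1.009

C2H2BrO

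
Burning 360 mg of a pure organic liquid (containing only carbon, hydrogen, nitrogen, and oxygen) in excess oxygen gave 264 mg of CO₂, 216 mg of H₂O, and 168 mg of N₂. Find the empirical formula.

mol C = 0.264 g CO₂ ÷ 44.009 g/mol = 0.005999 mol
mol H = 2 × 0.216 g H₂O ÷ 18.015 g/mol = 0.02398 mol
mol N = 2 × 0.168 g N₂ ÷ 28.014 g/mol = 0.01199 mol
mass O = 0.360 − (0.07205 + 0.02417 + 0.1680) = 0.09578 g → mol O = 0.09578 ÷ 15.999 = 0.005986 mol
Divide by the smallest (0.005986 mol): C 1.002, H 4.006, N 2.004, O 1.000

CH4N2O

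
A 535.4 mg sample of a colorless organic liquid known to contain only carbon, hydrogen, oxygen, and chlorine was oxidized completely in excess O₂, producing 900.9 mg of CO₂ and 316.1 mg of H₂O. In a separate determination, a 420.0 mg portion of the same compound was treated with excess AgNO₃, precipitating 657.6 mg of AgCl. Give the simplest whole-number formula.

C7H12Cl2O

mol C = 0.9009 g CO₂ ÷ 44.009 g/mol = 0.020471 mol
mol H = 2 × 0.3161 g H₂O ÷ 18.015 g/mol = 0.035093 mol
From the AgCl data: mol Cl per gram of compound = (0.6576 ÷ 143.318) ÷ 0.4200 = 0.010925 mol/g, so in the 0.5354 g combustion sample mol Cl = 0.0058491 mol
mass O = 0.5354 − (0.24587 + 0.035374 + 0.20735) = 0.046800 g → mol O = 0.046800 ÷ 15.999 = 0.0029252 mol
Divide by the smallest (0.0029252 mol): C 6.998, H 11.997, Cl 2.000, O 1.000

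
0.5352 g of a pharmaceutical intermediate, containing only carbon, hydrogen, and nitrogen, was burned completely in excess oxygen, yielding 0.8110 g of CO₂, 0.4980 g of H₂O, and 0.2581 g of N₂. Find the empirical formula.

CH3N

mol C = 0.8110 g CO₂ ÷ 44.009 g/mol = 0.018428 mol
mol H = 2 × 0.4980 g H₂O ÷ 18.015 g/mol = 0.055287 mol
mol N = 2 × 0.2581 g N₂ ÷ 28.014 g/mol = 0.018427 mol
Divide by the smallest (0.018427 mol): C 1.000, H 3.000, N 1.000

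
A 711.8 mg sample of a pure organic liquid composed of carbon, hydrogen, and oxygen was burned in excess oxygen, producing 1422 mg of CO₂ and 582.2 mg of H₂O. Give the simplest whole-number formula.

mol C = 1.422 g CO₂ ÷ 44.009 g/mol = 0.032312 mol
mol H = 2 × 0.5822 g H₂O ÷ 18.015 g/mol = 0.064635 mol
mass O = 0.7118 − (0.38809 + 0.065152) = 0.25855 g → mol O = 0.25855 ÷ 15.999 = 0.016161 mol
Divide by the smallest (0.016161 mol): C 1.999, H 4.000, O 1.000

C2H4O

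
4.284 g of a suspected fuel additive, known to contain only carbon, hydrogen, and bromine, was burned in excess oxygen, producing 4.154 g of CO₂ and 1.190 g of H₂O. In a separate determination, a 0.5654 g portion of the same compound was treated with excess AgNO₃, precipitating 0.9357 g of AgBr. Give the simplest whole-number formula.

mol C = 4.154 g CO₂ ÷ 44.009 g/mol = 0.094390 mol
mol H = 2 × 1.190 g H₂O ÷ 18.015 g/mol = 0.13211 mol
From the AgBr data: mol Br per gram of compound = (0.9357 ÷ 187.772) ÷ 0.5654 = 0.0088135 mol/g, so in the 4.284 g combustion sample mol Br = 0.037757 mol
Divide by the smallest (0.037757 mol): C 2.500, H 3.499, Br 1.000
Multiplying each by 2 gives whole numbers: C 5.00, H 7.00, Br 2.00

C5H7Br2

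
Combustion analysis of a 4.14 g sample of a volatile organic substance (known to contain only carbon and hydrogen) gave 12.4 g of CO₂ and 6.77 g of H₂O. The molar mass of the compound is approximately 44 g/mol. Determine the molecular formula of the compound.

C3H8

mol C = 12.4 g CO₂ ÷ 44.009 g/mol = 0.2818 mol
mol H = 2 × 6.77 g H₂O ÷ 18.015 g/mol = 0.7516 mol
Divide by the smallest (0.2818 mol): C 1.000, H 2.667
Multiplying each by 3 gives whole numbers: C 3.00, H 8.00
Empirical formula: C3H8
Empirical-formula mass = 44.10 g/mol; 44 ÷ 44.10 ≈ 1, so the molecular formula is C3H8.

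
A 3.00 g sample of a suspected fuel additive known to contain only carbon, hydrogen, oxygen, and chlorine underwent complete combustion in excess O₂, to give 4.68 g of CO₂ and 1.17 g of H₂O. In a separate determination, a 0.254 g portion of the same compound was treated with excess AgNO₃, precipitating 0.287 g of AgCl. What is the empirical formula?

C9H11Cl2O4

mol C = 4.68 g CO₂ ÷ 44.009 g/mol = 0.1063 mol
mol H = 2 × 1.17 g H₂O ÷ 18.015 g/mol = 0.1299 mol
From the AgCl data: mol Cl per gram of compound = (0.287 ÷ 143.318) ÷ 0.254 = 0.007884 mol/g, so in the 3.00 g combustion sample mol Cl = 0.02365 mol
mass O = 3.00 − (1.277 + 0.1309 + 0.8385) = 0.7533 g → mol O = 0.7533 ÷ 15.999 = 0.04709 mol
Divide by the smallest (0.02365 mol): C 4.496, H 5.492, Cl 1.000, O 1.991
Multiplying each by 2 gives whole numbers: C 8.99, H 10.98, Cl 2.00, O 3.98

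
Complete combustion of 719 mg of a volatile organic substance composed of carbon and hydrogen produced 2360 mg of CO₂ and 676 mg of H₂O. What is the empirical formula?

mol C = 2.36 g CO₂ ÷ 44.009 g/mol = 0.05363 mol
mol H = 2 × 0.676 g H₂O ÷ 18.015 g/mol = 0.07505 mol
Divide by the smallest (0.05363 mol): C 1.000, H 1.399
Multiplying each by 5 gives whole numbers: C 5.00, H 7.00

C5H7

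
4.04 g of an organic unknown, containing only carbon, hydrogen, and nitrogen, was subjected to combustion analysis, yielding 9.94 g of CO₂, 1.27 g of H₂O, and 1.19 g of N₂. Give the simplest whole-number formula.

mol C = 9.94 g CO₂ ÷ 44.009 g/mol = 0.2259 mol
mol H = 2 × 1.27 g H₂O ÷ 18.015 g/mol = 0.1410 mol
mol N = 2 × 1.19 g N₂ ÷ 28.014 g/mol = 0.08496 mol
Divide by the smallest (0.08496 mol): C 2.659, H 1.660, N 1.000
Multiplying each by 3 gives whole numbers: C 7.98, H 4.98, N 3.00

C8H5N3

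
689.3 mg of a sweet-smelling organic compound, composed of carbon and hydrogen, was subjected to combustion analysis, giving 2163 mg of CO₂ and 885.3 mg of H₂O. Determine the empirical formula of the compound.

CH2

mol C = 2.163 g CO₂ ÷ 44.009 g/mol = 0.049149 mol
mol H = 2 × 0.8853 g H₂O ÷ 18.015 g/mol = 0.098285 mol
Divide by the smallest (0.049149 mol): C 1.000, H 2.000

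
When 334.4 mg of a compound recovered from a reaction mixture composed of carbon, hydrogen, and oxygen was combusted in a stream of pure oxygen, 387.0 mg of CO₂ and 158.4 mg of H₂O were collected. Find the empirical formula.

mol C = 0.3870 g CO₂ ÷ 44.009 g/mol = 0.0087937 mol
mol H = 2 × 0.1584 g H₂O ÷ 18.015 g/mol = 0.017585 mol
mass O = 0.3344 − (0.10562 + 0.017726) = 0.21105 g → mol O = 0.21105 ÷ 15.999 = 0.013192 mol
Divide by the smallest (0.0087937 mol): C 1.000, H 2.000, O 1.500
Multiplying each by 2 gives whole numbers: C 2.00, H 4.00, O 3.00

C2H4O3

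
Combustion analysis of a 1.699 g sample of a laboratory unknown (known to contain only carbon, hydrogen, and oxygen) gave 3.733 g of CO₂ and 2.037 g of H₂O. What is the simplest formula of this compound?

mol C = 3.733 g CO₂ ÷ 44.009 g/mol = 0.084824 mol
mol H = 2 × 2.037 g H₂O ÷ 18.015 g/mol = 0.22614 mol
mass O = 1.699 − (1.0188 + 0.22795) = 0.45223 g → mol O = 0.45223 ÷ 15.999 = 0.028266 mol
Divide by the smallest (0.028266 mol): C 3.001, H 8.001, O 1.000

C3H8O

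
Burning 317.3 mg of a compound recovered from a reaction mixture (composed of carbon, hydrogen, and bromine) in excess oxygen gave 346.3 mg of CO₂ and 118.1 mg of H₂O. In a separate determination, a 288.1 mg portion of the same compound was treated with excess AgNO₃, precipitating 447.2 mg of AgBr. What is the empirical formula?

mol C = 0.3463 g CO₂ ÷ 44.009 g/mol = 0.0078688 mol
mol H = 2 × 0.1181 g H₂O ÷ 18.015 g/mol = 0.013111 mol
From the AgBr data: mol Br per gram of compound = (0.4472 ÷ 187.772) ÷ 0.2881 = 0.0082666 mol/g, so in the 0.3173 g combustion sample mol Br = 0.0026230 mol
Divide by the smallest (0.0026230 mol): C 3.000, H 4.999, Br 1.000

C3H5Br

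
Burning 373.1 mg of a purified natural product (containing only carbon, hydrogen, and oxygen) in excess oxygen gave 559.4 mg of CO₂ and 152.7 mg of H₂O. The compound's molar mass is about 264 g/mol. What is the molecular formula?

mol C = 0.5594 g CO₂ ÷ 44.009 g/mol = 0.012711 mol
mol H = 2 × 0.1527 g H₂O ÷ 18.015 g/mol = 0.016953 mol
mass O = 0.3731 − (0.15267 + 0.017088) = 0.20334 g → mol O = 0.20334 ÷ 15.999 = 0.012710 mol
Divide by the smallest (0.012710 mol): C 1.000, H 1.334, O 1.000
Multiplying each by 3 gives whole numbers: C 3.00, H 4.00, O 3.00
Empirical formula: C3H4O3
Empirical-formula mass = 88.06 g/mol; 264 ÷ 88.06 ≈ 3, so the molecular formula is C9H12O9.

C9H12O9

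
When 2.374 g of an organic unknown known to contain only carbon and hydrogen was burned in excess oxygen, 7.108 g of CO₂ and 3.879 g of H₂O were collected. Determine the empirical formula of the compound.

mol C = 7.108 g CO₂ ÷ 44.009 g/mol = 0.16151 mol
mol H = 2 × 3.879 g H₂O ÷ 18.015 g/mol = 0.43064 mol
Divide by the smallest (0.16151 mol): C 1.000, H 2.666
Multiplying each by 3 gives whole numbers: C 3.00, H 8.00

C3H8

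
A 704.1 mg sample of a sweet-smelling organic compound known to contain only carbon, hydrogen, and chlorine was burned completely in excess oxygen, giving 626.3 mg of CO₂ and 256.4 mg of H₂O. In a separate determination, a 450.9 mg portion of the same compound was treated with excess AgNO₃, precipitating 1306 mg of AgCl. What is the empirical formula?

mol C = 0.6263 g CO₂ ÷ 44.009 g/mol = 0.014231 mol
mol H = 2 × 0.2564 g H₂O ÷ 18.015 g/mol = 0.028465 mol
From the AgCl data: mol Cl per gram of compound = (1.306 ÷ 143.318) ÷ 0.4509 = 0.020210 mol/g, so in the 0.7041 g combustion sample mol Cl = 0.014230 mol
Divide by the smallest (0.014230 mol): C 1.000, H 2.000, Cl 1.000

CH2Cl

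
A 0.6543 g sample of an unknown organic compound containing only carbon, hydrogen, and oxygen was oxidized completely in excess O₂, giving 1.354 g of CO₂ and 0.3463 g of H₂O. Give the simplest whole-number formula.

mol C = 1.354 g CO₂ ÷ 44.009 g/mol = 0.030766 mol
mol H = 2 × 0.3463 g H₂O ÷ 18.015 g/mol = 0.038446 mol
mass O = 0.6543 − (0.36954 + 0.038753) = 0.24601 g → mol O = 0.24601 ÷ 15.999 = 0.015377 mol
Divide by the smallest (0.015377 mol): C 2.001, H 2.500, O 1.000
Multiplying each by 2 gives whole numbers: C 4.00, H 5.00, O 2.00

C4H5O2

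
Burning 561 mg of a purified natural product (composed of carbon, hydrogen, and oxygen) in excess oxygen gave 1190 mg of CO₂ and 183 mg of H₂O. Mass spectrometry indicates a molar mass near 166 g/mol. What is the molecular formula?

mol C = 1.19 g CO₂ ÷ 44.009 g/mol = 0.02704 mol
mol H = 2 × 0.183 g H₂O ÷ 18.015 g/mol = 0.02032 mol
mass O = 0.561 − (0.3248 + 0.02048) = 0.2157 g → mol O = 0.2157 ÷ 15.999 = 0.01348 mol
Divide by the smallest (0.01348 mol): C 2.005, H 1.507, O 1.000
Multiplying each by 2 gives whole numbers: C 4.01, H 3.01, O 2.00
Empirical formula: C4H3O2
Empirical-formula mass = 83.07 g/mol; 166 ÷ 83.07 ≈ 2, so the molecular formula is C8H6O4.

C8H6O4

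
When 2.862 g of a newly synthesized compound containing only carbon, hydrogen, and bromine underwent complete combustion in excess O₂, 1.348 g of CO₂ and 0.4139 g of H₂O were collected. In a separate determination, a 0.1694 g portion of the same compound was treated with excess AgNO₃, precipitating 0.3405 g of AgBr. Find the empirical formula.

C2H3Br2

mol C = 1.348 g CO₂ ÷ 44.009 g/mol = 0.030630 mol
mol H = 2 × 0.4139 g H₂O ÷ 18.015 g/mol = 0.045951 mol
From the AgBr data: mol Br per gram of compound = (0.3405 ÷ 187.772) ÷ 0.1694 = 0.010705 mol/g, so in the 2.862 g combustion sample mol Br = 0.030637 mol
Divide by the smallest (0.030630 mol): C 1.000, H 1.500, Br 1.000
Multiplying each by 2 gives whole numbers: C 2.00, H 3.00, Br 2.00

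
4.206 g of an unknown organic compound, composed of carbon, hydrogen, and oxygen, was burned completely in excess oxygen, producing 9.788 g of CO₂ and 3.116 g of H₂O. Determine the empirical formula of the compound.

C9H14O3

mol C = 9.788 g CO₂ ÷ 44.009 g/mol = 0.22241 mol
mol H = 2 × 3.116 g H₂O ÷ 18.015 g/mol = 0.34593 mol
mass O = 4.206 − (2.6714 + 0.34870) = 1.1859 g → mol O = 1.1859 ÷ 15.999 = 0.074126 mol
Divide by the smallest (0.074126 mol): C 3.000, H 4.667, O 1.000
Multiplying each by 3 gives whole numbers: C 9.00, H 14.00, O 3.00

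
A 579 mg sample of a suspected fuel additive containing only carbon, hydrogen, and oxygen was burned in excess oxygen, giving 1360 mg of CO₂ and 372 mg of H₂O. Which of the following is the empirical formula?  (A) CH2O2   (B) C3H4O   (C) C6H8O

(B) C3H4O

mol C = 1.36 g CO₂ ÷ 44.009 g/mol = 0.03090 mol
mol H = 2 × 0.372 g H₂O ÷ 18.015 g/mol = 0.04130 mol
mass O = 0.579 − (0.3712 + 0.04163) = 0.1662 g → mol O = 0.1662 ÷ 15.999 = 0.01039 mol
Divide by the smallest (0.01039 mol): C 2.975, H 3.976, O 1.000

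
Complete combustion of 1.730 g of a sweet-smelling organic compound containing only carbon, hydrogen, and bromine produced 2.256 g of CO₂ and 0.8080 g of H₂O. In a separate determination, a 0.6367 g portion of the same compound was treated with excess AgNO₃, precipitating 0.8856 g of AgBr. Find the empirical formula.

C4H7Br

mol C = 2.256 g CO₂ ÷ 44.009 g/mol = 0.051262 mol
mol H = 2 × 0.8080 g H₂O ÷ 18.015 g/mol = 0.089703 mol
From the AgBr data: mol Br per gram of compound = (0.8856 ÷ 187.772) ÷ 0.6367 = 0.0074075 mol/g, so in the 1.730 g combustion sample mol Br = 0.012815 mol
Divide by the smallest (0.012815 mol): C 4.000, H 7.000, Br 1.000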